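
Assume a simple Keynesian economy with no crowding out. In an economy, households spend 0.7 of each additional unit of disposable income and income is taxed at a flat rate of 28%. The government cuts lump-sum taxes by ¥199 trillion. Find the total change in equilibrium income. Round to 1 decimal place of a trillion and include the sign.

+¥280.8 trillion

A lump-sum tax change of −¥199 trillion shifts disposable income by +¥199 trillion; first-round consumption changes by −c × ΔT = −0.7 × (−¥199 trillion) = +¥139.3 trillion.
Expenditure multiplier = 1/(1 − c(1−t)) = 1/(1 − 0.7×0.72) = 1/0.496 ≈ 2.016.
The tax multiplier is −c × k ≈ −1.411, so ΔY = k × (−c·ΔT) = (+¥139.3 trillion) / 0.496 ≈ +¥280.8 trillion.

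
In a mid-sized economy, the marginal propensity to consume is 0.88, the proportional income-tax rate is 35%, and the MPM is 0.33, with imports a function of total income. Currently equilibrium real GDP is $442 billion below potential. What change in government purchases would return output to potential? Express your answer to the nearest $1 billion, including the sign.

+$335 billion

Spending multiplier = 1/(1 − c(1−t) + m) = 1/(1 − 0.88×0.65 + 0.33) = 1/0.758 ≈ 1.319.
Need ΔY = +$442 billion, so ΔG = ΔY/k = (+$442 billion) × 0.758 ≈ +$335 billion.
The government should increase government purchases by $335 billion.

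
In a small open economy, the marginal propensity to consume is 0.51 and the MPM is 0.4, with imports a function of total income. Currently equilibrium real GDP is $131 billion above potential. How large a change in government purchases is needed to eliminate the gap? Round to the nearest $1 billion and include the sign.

Spending multiplier = 1/(1 − c + m) = 1/(1 − 0.51 + 0.4) = 1/0.89 ≈ 1.124.
Need ΔY = −$131 billion, so ΔG = ΔY/k = (−$131 billion) × 0.89 ≈ −$117 billion.
The government should cut government purchases by $117 billion.

−$117 billion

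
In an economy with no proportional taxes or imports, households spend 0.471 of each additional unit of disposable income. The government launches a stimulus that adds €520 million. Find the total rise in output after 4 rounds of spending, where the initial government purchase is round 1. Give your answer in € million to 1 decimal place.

€934.6 million

Round 1 adds ΔG = €520 million; each later round is MPC = 0.471 times the previous.
After 4 rounds: 520 + 244.92 + 115.35732 + 54.33329772 = ΔG·(1 − c^4)/(1 − c) = 520 × (1 − 0.049213429281)/0.529 ≈ €934.6 million.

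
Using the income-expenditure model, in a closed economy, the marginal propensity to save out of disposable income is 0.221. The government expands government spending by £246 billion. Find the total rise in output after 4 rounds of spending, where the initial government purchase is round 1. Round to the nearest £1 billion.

MPC = 1 − MPS = 1 − 0.221 = 0.779.
Round 1 adds ΔG = £246 billion; each later round is MPC = 0.779 times the previous.
After 4 rounds: 246 + 191.634 + 149.282886 + 116.291368194 = ΔG·(1 − c^4)/(1 − c) = 246 × (1 − 0.368255999281)/0.221 ≈ £703 billion.

£703 billion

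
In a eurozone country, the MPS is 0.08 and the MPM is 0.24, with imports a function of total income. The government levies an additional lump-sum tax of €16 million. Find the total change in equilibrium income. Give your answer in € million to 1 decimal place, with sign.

MPC = 1 − MPS = 1 − 0.08 = 0.92.
A lump-sum tax change of +€16 million shifts disposable income by −€16 million; first-round consumption changes by −c × ΔT = −0.92 × (+€16 million) = −€14.72 million.
Expenditure multiplier = 1/(1 − c + m) = 1/(1 − 0.92 + 0.24) = 1/0.32 = 3.125.
The tax multiplier is −c × k = −2.875, so ΔY = k × (−c·ΔT) = (−€14.72 million) / 0.32 = −€46 million.

−€46.0 million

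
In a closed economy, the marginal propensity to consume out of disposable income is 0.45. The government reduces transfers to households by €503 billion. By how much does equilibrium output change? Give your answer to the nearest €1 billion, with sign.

−€412 billion

The transfer change shifts disposable income by −€503 billion, so first-round consumption changes by c·ΔTR = 0.45 × (−€503 billion) = −€226.35 billion.
Expenditure multiplier = 1/(1 − MPC) = 1/(1 − 0.45) = 1/0.55 ≈ 1.818.
The transfer multiplier is c × k ≈ 0.818, so ΔY = k × (c·ΔTR) = (−€226.35 billion) / 0.55 ≈ −€412 billion.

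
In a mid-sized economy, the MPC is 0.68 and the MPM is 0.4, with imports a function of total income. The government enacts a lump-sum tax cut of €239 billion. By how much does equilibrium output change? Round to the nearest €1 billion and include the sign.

+€226 billion

A lump-sum tax change of −€239 billion shifts disposable income by +€239 billion; first-round consumption changes by −c × ΔT = −0.68 × (−€239 billion) = +€162.52 billion.
Expenditure multiplier = 1/(1 − c + m) = 1/(1 − 0.68 + 0.4) = 1/0.72 ≈ 1.389.
The tax multiplier is −c × k ≈ −0.944, so ΔY = k × (−c·ΔT) = (+€162.52 billion) / 0.72 ≈ +€226 billion.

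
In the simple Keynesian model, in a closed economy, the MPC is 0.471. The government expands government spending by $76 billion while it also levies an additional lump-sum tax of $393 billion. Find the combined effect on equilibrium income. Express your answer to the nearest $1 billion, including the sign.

−$206 billion

Expenditure multiplier = 1/(1 − MPC) = 1/(1 − 0.471) = 1/0.529 ≈ 1.89.
ΔG contributes k·ΔG = (+$76 billion) / 0.529 ≈ +$143.7 billion.
ΔT of +$393 billion changes first-round spending by −c·ΔT = −$185.103 billion, contributing k·(−c·ΔT) = (−$185.103 billion) / 0.529 ≈ −$349.9 billion.
Net ΔY = k(ΔG − c·ΔT) = (−$109.103 billion) / 0.529 ≈ −$206 billion.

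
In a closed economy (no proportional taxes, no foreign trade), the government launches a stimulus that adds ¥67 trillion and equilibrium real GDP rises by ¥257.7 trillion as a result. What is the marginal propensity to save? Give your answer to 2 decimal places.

0.26

Implied spending multiplier k = ΔY/ΔG = 257.7/67 ≈ 3.8463.
Since k = 1/(1 − MPC), MPC = 1 − 1/k = 1 − ΔG/ΔY = 1 − 67/257.7 ≈ 0.74.
MPS = 1 − MPC = 0.26.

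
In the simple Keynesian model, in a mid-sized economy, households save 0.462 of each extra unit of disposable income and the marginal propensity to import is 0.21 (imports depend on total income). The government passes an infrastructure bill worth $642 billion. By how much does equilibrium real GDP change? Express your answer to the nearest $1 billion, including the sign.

+$955 billion

MPC = 1 − MPS = 1 − 0.462 = 0.538.
Government-spending multiplier = 1/(1 − c + m) = 1/(1 − 0.538 + 0.21) = 1/0.672 ≈ 1.488.
ΔY = k × ΔG = (+$642 billion) / 0.672 ≈ +$955 billion.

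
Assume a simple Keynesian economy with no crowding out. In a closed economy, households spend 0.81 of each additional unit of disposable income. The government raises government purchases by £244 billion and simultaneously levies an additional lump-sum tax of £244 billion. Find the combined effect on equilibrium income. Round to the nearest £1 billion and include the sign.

Expenditure multiplier = 1/(1 − MPC) = 1/(1 − 0.81) = 1/0.19 ≈ 5.263.
ΔG contributes k·ΔG = (+£244 billion) / 0.19 ≈ +£1,284.2 billion.
ΔT of +£244 billion changes first-round spending by −c·ΔT = −£197.64 billion, contributing k·(−c·ΔT) = (−£197.64 billion) / 0.19 ≈ −£1,040.2 billion.
With ΔG = ΔT and no other leakages, the balanced-budget multiplier is 1, so ΔY = ΔG = +£244 billion.

+£244 billion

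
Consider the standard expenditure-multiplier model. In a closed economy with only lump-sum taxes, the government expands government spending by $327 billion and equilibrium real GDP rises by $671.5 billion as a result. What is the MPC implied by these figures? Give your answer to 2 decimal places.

0.51

Implied spending multiplier k = ΔY/ΔG = 671.5/327 ≈ 2.0535.
Since k = 1/(1 − MPC), MPC = 1 − 1/k = 1 − ΔG/ΔY = 1 − 327/671.5 ≈ 0.51.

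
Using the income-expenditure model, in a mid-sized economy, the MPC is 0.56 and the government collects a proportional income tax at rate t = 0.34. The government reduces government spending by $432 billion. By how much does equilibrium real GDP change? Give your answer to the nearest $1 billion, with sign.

Expenditure multiplier = 1/(1 − c(1−t)) = 1/(1 − 0.56×0.66) = 1/0.6304 ≈ 1.586.
ΔY = k × ΔG = (−$432 billion) / 0.6304 ≈ −$685 billion.

−$685 billion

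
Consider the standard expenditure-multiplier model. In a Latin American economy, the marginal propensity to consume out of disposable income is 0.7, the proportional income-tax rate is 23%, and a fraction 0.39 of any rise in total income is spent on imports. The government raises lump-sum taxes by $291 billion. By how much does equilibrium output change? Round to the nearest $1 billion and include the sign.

A lump-sum tax change of +$291 billion shifts disposable income by −$291 billion; first-round consumption changes by −c × ΔT = −0.7 × (+$291 billion) = −$203.7 billion.
Expenditure multiplier = 1/(1 − c(1−t) + m) = 1/(1 − 0.7×0.77 + 0.39) = 1/0.851 ≈ 1.175.
The tax multiplier is −c × k ≈ −0.823, so ΔY = k × (−c·ΔT) = (−$203.7 billion) / 0.851 ≈ −$239 billion.

−$239 billion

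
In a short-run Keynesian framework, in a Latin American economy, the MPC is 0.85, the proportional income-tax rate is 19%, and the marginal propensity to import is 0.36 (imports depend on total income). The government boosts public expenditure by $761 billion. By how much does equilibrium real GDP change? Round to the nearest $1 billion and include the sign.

+$1,133 billion

Expenditure multiplier = 1/(1 − c(1−t) + m) = 1/(1 − 0.85×0.81 + 0.36) = 1/0.6715 ≈ 1.489.
ΔY = k × ΔG = (+$761 billion) / 0.6715 ≈ +$1,133 billion.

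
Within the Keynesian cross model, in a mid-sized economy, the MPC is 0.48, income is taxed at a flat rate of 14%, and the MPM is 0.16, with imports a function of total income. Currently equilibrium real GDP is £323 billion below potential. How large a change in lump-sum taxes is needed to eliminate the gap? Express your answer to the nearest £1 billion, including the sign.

−£503 billion

Spending multiplier = 1/(1 − c(1−t) + m) = 1/(1 − 0.48×0.86 + 0.16) = 1/0.7472 ≈ 1.338.
Tax multiplier = −c·k = −0.48/0.7472 ≈ −0.642. Need ΔY = +£323 billion, so ΔT = ΔY/(−c·k) = −(+£323 billion) × 0.7472 / 0.48 ≈ −£503 billion.
The government should cut lump-sum taxes by £503 billion.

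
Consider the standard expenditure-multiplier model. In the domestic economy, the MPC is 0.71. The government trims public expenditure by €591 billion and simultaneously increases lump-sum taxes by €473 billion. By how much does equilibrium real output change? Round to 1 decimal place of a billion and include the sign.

−€3,196.0 billion

Expenditure multiplier = 1/(1 − MPC) = 1/(1 − 0.71) = 1/0.29 ≈ 3.448.
ΔG contributes k·ΔG = (−€591 billion) / 0.29 ≈ −€2,037.9 billion.
ΔT of +€473 billion changes first-round spending by −c·ΔT = −€335.83 billion, contributing k·(−c·ΔT) = (−€335.83 billion) / 0.29 ≈ −€1,158 billion.
Net ΔY = k(ΔG − c·ΔT) = (−€926.83 billion) / 0.29 ≈ −€3,196 billion.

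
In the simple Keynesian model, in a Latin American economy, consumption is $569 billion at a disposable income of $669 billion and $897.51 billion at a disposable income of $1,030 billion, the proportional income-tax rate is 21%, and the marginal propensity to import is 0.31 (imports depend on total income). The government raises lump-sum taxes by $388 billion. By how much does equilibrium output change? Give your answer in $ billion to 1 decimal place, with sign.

−$597.3 billion

MPC = ΔC/ΔYd = (897.51 − 569)/(1,030 − 669) = 328.51/361 = 0.91.
A lump-sum tax change of +$388 billion shifts disposable income by −$388 billion; first-round consumption changes by −c × ΔT = −0.91 × (+$388 billion) = −$353.08 billion.
Expenditure multiplier = 1/(1 − c(1−t) + m) = 1/(1 − 0.91×0.79 + 0.31) = 1/0.5911 ≈ 1.692.
The tax multiplier is −c × k ≈ −1.54, so ΔY = k × (−c·ΔT) = (−$353.08 billion) / 0.5911 ≈ −$597.3 billion.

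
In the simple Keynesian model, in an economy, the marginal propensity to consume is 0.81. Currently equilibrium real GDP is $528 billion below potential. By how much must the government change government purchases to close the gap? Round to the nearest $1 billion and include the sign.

+$100 billion

Spending multiplier = 1/(1 − MPC) = 1/(1 − 0.81) = 1/0.19 ≈ 5.263.
Need ΔY = +$528 billion, so ΔG = ΔY/k = (+$528 billion) × 0.19 ≈ +$100 billion.
The government should increase government purchases by $100 billion.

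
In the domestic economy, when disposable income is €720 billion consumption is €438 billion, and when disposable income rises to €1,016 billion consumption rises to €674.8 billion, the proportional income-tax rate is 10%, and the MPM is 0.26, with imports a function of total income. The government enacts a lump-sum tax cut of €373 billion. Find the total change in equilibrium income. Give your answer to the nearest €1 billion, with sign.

+€553 billion

MPC = ΔC/ΔYd = (674.8 − 438)/(1,016 − 720) = 236.8/296 = 0.8.
A lump-sum tax change of −€373 billion shifts disposable income by +€373 billion; first-round consumption changes by −c × ΔT = −0.8 × (−€373 billion) = +€298.4 billion.
Expenditure multiplier = 1/(1 − c(1−t) + m) = 1/(1 − 0.8×0.9 + 0.26) = 1/0.54 ≈ 1.852.
The tax multiplier is −c × k ≈ −1.481, so ΔY = k × (−c·ΔT) = (+€298.4 billion) / 0.54 ≈ +€553 billion.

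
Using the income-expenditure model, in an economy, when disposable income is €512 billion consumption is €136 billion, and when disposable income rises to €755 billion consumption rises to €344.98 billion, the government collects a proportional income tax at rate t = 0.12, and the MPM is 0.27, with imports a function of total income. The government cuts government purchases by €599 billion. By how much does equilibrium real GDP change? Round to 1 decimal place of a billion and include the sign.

−€1,167.2 billion

MPC = ΔC/ΔYd = (344.98 − 136)/(755 − 512) = 208.98/243 = 0.86.
Spending multiplier = 1/(1 − c(1−t) + m) = 1/(1 − 0.86×0.88 + 0.27) = 1/0.5132 ≈ 1.949.
ΔY = k × ΔG = (−€599 billion) / 0.5132 ≈ −€1,167.2 billion.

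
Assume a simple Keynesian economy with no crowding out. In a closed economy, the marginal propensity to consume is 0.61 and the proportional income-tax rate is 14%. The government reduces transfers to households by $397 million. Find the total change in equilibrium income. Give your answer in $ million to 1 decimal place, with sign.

−$509.4 million

The transfer change shifts disposable income by −$397 million, so first-round consumption changes by c·ΔTR = 0.61 × (−$397 million) = −$242.17 million.
Expenditure multiplier = 1/(1 − c(1−t)) = 1/(1 − 0.61×0.86) = 1/0.4754 ≈ 2.103.
The transfer multiplier is c × k ≈ 1.283, so ΔY = k × (c·ΔTR) = (−$242.17 million) / 0.4754 ≈ −$509.4 million.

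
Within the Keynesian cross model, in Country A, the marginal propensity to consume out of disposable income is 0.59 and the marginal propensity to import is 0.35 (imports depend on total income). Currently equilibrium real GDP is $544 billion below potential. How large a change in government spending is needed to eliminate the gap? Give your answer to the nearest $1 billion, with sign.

+$413 billion

Spending multiplier = 1/(1 − c + m) = 1/(1 − 0.59 + 0.35) = 1/0.76 ≈ 1.316.
Need ΔY = +$544 billion, so ΔG = ΔY/k = (+$544 billion) × 0.76 ≈ +$413 billion.
The government should increase government spending by $413 billion.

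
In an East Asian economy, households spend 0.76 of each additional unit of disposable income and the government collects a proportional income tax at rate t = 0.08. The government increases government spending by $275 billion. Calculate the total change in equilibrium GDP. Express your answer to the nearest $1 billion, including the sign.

Spending multiplier = 1/(1 − c(1−t)) = 1/(1 − 0.76×0.92) = 1/0.3008 ≈ 3.324.
ΔY = k × ΔG = (+$275 billion) / 0.3008 ≈ +$914 billion.

+$914 billion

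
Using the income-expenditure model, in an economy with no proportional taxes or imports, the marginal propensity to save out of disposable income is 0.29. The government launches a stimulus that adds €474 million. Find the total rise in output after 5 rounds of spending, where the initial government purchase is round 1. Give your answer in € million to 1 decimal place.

MPC = 1 − MPS = 1 − 0.29 = 0.71.
Round 1 adds ΔG = €474 million; each later round is MPC = 0.71 times the previous.
After 5 rounds: 474 + 336.54 + 238.9434 + 169.649814 + 120.45136794 = ΔG·(1 − c^5)/(1 − c) = 474 × (1 − 0.1804229351)/0.29 ≈ €1,339.6 million.

€1,339.6 million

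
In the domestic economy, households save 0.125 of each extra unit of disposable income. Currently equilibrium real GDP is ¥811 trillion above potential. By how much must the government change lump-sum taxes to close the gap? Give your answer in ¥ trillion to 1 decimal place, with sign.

MPC = 1 − MPS = 1 − 0.125 = 0.875.
Spending multiplier = 1/(1 − MPC) = 1/(1 − 0.875) = 1/0.125 = 8.
Tax multiplier = −c·k = −0.875/0.125 = −7. Need ΔY = −¥811 trillion, so ΔT = ΔY/(−c·k) = −(−¥811 trillion) × 0.125 / 0.875 ≈ +¥115.9 trillion.
The government should raise lump-sum taxes by ¥115.9 trillion.

+¥115.9 trillion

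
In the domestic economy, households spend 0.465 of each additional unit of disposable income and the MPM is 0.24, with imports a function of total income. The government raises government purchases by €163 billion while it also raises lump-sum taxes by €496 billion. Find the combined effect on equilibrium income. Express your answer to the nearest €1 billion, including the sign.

Expenditure multiplier = 1/(1 − c + m) = 1/(1 − 0.465 + 0.24) = 1/0.775 ≈ 1.29.
ΔG contributes k·ΔG = (+€163 billion) / 0.775 ≈ +€210.3 billion.
ΔT of +€496 billion changes first-round spending by −c·ΔT = −€230.64 billion, contributing k·(−c·ΔT) = (−€230.64 billion) / 0.775 = −€297.6 billion.
Net ΔY = k(ΔG − c·ΔT) = (−€67.64 billion) / 0.775 ≈ −€87 billion.

−€87 billion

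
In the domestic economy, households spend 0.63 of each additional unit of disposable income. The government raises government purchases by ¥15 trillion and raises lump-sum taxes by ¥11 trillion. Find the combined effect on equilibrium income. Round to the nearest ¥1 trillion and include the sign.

+¥22 trillion

Expenditure multiplier = 1/(1 − MPC) = 1/(1 − 0.63) = 1/0.37 ≈ 2.703.
ΔG contributes k·ΔG = (+¥15 trillion) / 0.37 ≈ +¥40.5 trillion.
ΔT of +¥11 trillion changes first-round spending by −c·ΔT = −¥6.93 trillion, contributing k·(−c·ΔT) = (−¥6.93 trillion) / 0.37 ≈ −¥18.7 trillion.
Net ΔY = k(ΔG − c·ΔT) = (+¥8.07 trillion) / 0.37 ≈ +¥22 trillion.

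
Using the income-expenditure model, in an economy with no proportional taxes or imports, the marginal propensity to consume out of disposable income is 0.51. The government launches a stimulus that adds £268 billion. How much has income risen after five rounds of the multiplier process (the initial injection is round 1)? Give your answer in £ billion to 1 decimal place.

£528.1 billion

Round 1 adds ΔG = £268 billion; each later round is MPC = 0.51 times the previous.
After 5 rounds: 268 + 136.68 + 69.7068 + 35.550468 + 18.13073868 = ΔG·(1 − c^5)/(1 − c) = 268 × (1 − 0.0345025251)/0.49 ≈ £528.1 billion.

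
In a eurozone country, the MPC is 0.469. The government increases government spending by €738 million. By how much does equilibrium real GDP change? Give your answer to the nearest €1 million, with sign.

+€1,390 million

Expenditure multiplier = 1/(1 − MPC) = 1/(1 − 0.469) = 1/0.531 ≈ 1.883.
ΔY = k × ΔG = (+€738 million) / 0.531 ≈ +€1,390 million.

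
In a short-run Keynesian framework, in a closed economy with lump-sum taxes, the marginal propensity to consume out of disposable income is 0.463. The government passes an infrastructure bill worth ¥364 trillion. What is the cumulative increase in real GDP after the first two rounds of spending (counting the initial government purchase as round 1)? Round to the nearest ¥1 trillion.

¥533 trillion

Round 1 adds ΔG = ¥364 trillion; each later round is MPC = 0.463 times the previous.
After 2 rounds: 364 + 168.532 = ΔG·(1 − c^2)/(1 − c) = 364 × (1 − 0.214369)/0.537 ≈ ¥533 trillion.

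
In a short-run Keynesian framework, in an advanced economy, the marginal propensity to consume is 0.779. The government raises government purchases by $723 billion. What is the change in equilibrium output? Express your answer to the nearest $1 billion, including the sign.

+$3,271 billion

Expenditure multiplier = 1/(1 − MPC) = 1/(1 − 0.779) = 1/0.221 ≈ 4.525.
ΔY = k × ΔG = (+$723 billion) / 0.221 ≈ +$3,271 billion.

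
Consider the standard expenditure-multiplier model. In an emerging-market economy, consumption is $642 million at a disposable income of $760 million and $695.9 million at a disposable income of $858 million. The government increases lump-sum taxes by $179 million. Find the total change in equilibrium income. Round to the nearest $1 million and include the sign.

MPC = ΔC/ΔYd = (695.9 − 642)/(858 − 760) = 53.9/98 = 0.55.
A lump-sum tax change of +$179 million shifts disposable income by −$179 million; first-round consumption changes by −c × ΔT = −0.55 × (+$179 million) = −$98.45 million.
Expenditure multiplier = 1/(1 − MPC) = 1/(1 − 0.55) = 1/0.45 ≈ 2.222.
The tax multiplier is −c × k ≈ −1.222, so ΔY = k × (−c·ΔT) = (−$98.45 million) / 0.45 ≈ −$219 million.

−$219 million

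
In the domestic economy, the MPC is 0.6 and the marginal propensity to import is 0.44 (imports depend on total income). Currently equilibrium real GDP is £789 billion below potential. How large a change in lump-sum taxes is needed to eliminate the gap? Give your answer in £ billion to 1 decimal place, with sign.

−£1,104.6 billion

Spending multiplier = 1/(1 − c + m) = 1/(1 − 0.6 + 0.44) = 1/0.84 ≈ 1.19.
Tax multiplier = −c·k = −0.6/0.84 ≈ −0.714. Need ΔY = +£789 billion, so ΔT = ΔY/(−c·k) = −(+£789 billion) × 0.84 / 0.6 = −£1,104.6 billion.
The government should cut lump-sum taxes by £1,104.6 billion.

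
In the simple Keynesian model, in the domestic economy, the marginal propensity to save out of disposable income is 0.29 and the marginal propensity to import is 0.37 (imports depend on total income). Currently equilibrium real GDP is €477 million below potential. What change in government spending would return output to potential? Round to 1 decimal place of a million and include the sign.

+€314.8 million

MPC = 1 − MPS = 1 − 0.29 = 0.71.
Spending multiplier = 1/(1 − c + m) = 1/(1 − 0.71 + 0.37) = 1/0.66 ≈ 1.515.
Need ΔY = +€477 million, so ΔG = ΔY/k = (+€477 million) × 0.66 ≈ +€314.8 million.
The government should increase government spending by €314.8 million.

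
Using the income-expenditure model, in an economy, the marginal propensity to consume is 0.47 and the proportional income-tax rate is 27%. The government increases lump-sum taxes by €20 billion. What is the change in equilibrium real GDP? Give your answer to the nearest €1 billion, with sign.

A lump-sum tax change of +€20 billion shifts disposable income by −€20 billion; first-round consumption changes by −c × ΔT = −0.47 × (+€20 billion) = −€9.4 billion.
Expenditure multiplier = 1/(1 − c(1−t)) = 1/(1 − 0.47×0.73) = 1/0.6569 ≈ 1.522.
The tax multiplier is −c × k ≈ −0.715, so ΔY = k × (−c·ΔT) = (−€9.4 billion) / 0.6569 ≈ −€14 billion.

−€14 billion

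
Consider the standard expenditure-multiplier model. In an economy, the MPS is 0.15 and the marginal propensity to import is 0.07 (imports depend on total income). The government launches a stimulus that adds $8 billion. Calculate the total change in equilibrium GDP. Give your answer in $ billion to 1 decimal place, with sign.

MPC = 1 − MPS = 1 − 0.15 = 0.85.
Expenditure multiplier = 1/(1 − c + m) = 1/(1 − 0.85 + 0.07) = 1/0.22 ≈ 4.545.
ΔY = k × ΔG = (+$8 billion) / 0.22 ≈ +$36.4 billion.

+$36.4 billion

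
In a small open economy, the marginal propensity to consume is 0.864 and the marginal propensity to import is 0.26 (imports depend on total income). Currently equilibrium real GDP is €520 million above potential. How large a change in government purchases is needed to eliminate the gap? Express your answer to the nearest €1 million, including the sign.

−€206 million

Spending multiplier = 1/(1 − c + m) = 1/(1 − 0.864 + 0.26) = 1/0.396 ≈ 2.525.
Need ΔY = −€520 million, so ΔG = ΔY/k = (−€520 million) × 0.396 ≈ −€206 million.
The government should cut government purchases by €206 million.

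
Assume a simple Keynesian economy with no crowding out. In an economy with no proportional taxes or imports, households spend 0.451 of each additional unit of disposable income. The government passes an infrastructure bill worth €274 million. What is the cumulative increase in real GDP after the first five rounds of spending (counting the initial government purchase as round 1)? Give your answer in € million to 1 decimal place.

Round 1 adds ΔG = €274 million; each later round is MPC = 0.451 times the previous.
After 5 rounds: 274 + 123.574 + 55.731874 + 25.135075174 + 11.335918903474 = ΔG·(1 − c^5)/(1 − c) = 274 × (1 − 0.018658757027251)/0.549 ≈ €489.8 million.

€489.8 million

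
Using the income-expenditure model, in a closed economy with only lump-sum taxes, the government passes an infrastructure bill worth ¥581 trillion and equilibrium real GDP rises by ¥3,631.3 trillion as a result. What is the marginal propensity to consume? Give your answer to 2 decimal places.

0.84

Implied spending multiplier k = ΔY/ΔG = 3,631.3/581 ≈ 6.2501.
Since k = 1/(1 − MPC), MPC = 1 − 1/k = 1 − ΔG/ΔY = 1 − 581/3,631.3 ≈ 0.84.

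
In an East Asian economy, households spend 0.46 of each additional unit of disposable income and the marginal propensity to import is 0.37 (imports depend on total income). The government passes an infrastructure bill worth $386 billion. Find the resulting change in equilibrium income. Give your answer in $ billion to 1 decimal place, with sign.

Expenditure multiplier = 1/(1 − c + m) = 1/(1 − 0.46 + 0.37) = 1/0.91 ≈ 1.099.
ΔY = k × ΔG = (+$386 billion) / 0.91 ≈ +$424.2 billion.

+$424.2 billion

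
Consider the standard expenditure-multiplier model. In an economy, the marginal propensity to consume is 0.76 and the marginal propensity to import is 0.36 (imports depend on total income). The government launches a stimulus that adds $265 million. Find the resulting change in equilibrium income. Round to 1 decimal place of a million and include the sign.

Spending multiplier = 1/(1 − c + m) = 1/(1 − 0.76 + 0.36) = 1/0.6 ≈ 1.667.
ΔY = k × ΔG = (+$265 million) / 0.6 ≈ +$441.7 million.

+$441.7 million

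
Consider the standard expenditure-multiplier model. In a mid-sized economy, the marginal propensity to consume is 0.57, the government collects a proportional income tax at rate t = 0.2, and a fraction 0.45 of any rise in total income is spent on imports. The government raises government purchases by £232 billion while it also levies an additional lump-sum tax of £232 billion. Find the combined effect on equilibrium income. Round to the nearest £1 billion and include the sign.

+£100 billion

Expenditure multiplier = 1/(1 − c(1−t) + m) = 1/(1 − 0.57×0.8 + 0.45) = 1/0.994 ≈ 1.006.
ΔG contributes k·ΔG = (+£232 billion) / 0.994 ≈ +£233.4 billion.
ΔT of +£232 billion changes first-round spending by −c·ΔT = −£132.24 billion, contributing k·(−c·ΔT) = (−£132.24 billion) / 0.994 ≈ −£133 billion.
Net ΔY = k(ΔG − c·ΔT) = (+£99.76 billion) / 0.994 ≈ +£100 billion.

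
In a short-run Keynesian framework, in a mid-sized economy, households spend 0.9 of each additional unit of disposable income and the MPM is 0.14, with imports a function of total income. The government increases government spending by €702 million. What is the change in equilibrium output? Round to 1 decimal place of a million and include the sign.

Government-spending multiplier = 1/(1 − c + m) = 1/(1 − 0.9 + 0.14) = 1/0.24 ≈ 4.167.
ΔY = k × ΔG = (+€702 million) / 0.24 = +€2,925 million.

+€2,925.0 million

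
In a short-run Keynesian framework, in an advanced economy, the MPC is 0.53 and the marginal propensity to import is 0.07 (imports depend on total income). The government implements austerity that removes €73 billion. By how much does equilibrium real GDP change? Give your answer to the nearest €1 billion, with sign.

−€135 billion

Government-spending multiplier = 1/(1 − c + m) = 1/(1 − 0.53 + 0.07) = 1/0.54 ≈ 1.852.
ΔY = k × ΔG = (−€73 billion) / 0.54 ≈ −€135 billion.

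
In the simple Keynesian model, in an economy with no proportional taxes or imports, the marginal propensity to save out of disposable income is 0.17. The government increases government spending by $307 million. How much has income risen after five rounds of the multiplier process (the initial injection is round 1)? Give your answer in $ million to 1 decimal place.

$1,094.5 million

MPC = 1 − MPS = 1 − 0.17 = 0.83.
Round 1 adds ΔG = $307 million; each later round is MPC = 0.83 times the previous.
After 5 rounds: 307 + 254.81 + 211.4923 + 175.538609 + 145.69704547 = ΔG·(1 − c^5)/(1 − c) = 307 × (1 − 0.3939040643)/0.17 ≈ $1,094.5 million.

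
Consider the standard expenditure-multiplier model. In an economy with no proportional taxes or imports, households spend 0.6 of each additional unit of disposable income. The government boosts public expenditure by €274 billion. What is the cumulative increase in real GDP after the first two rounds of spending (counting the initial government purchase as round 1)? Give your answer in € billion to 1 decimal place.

Round 1 adds ΔG = €274 billion; each later round is MPC = 0.6 times the previous.
After 2 rounds: 274 + 164.4 = ΔG·(1 − c^2)/(1 − c) = 274 × (1 − 0.36)/0.4 = €438.4 billion.

€438.4 billion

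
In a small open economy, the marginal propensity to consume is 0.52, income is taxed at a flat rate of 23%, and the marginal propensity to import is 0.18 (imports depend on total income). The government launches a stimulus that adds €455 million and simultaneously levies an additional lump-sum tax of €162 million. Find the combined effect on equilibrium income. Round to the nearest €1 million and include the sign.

+€476 million

Expenditure multiplier = 1/(1 − c(1−t) + m) = 1/(1 − 0.52×0.77 + 0.18) = 1/0.7796 ≈ 1.283.
ΔG contributes k·ΔG = (+€455 million) / 0.7796 ≈ +€583.6 million.
ΔT of +€162 million changes first-round spending by −c·ΔT = −€84.24 million, contributing k·(−c·ΔT) = (−€84.24 million) / 0.7796 ≈ −€108.1 million.
Net ΔY = k(ΔG − c·ΔT) = (+€370.76 million) / 0.7796 ≈ +€476 million.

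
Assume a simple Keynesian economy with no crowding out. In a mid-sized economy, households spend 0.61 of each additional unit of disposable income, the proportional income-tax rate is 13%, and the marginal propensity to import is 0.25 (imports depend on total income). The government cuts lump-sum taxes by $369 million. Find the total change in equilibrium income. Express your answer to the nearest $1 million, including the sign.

A lump-sum tax change of −$369 million shifts disposable income by +$369 million; first-round consumption changes by −c × ΔT = −0.61 × (−$369 million) = +$225.09 million.
Expenditure multiplier = 1/(1 − c(1−t) + m) = 1/(1 − 0.61×0.87 + 0.25) = 1/0.7193 ≈ 1.39.
The tax multiplier is −c × k ≈ −0.848, so ΔY = k × (−c·ΔT) = (+$225.09 million) / 0.7193 ≈ +$313 million.

+$313 million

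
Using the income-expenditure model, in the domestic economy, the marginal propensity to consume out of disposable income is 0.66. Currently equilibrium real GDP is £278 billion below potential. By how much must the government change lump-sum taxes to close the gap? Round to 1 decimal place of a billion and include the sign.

Spending multiplier = 1/(1 − MPC) = 1/(1 − 0.66) = 1/0.34 ≈ 2.941.
Tax multiplier = −c·k = −0.66/0.34 ≈ −1.941. Need ΔY = +£278 billion, so ΔT = ΔY/(−c·k) = −(+£278 billion) × 0.34 / 0.66 ≈ −£143.2 billion.
The government should cut lump-sum taxes by £143.2 billion.

−£143.2 billion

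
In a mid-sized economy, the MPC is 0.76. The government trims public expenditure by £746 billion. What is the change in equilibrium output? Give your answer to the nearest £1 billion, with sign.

−£3,108 billion

Government-spending multiplier = 1/(1 − MPC) = 1/(1 − 0.76) = 1/0.24 ≈ 4.167.
ΔY = k × ΔG = (−£746 billion) / 0.24 ≈ −£3,108 billion.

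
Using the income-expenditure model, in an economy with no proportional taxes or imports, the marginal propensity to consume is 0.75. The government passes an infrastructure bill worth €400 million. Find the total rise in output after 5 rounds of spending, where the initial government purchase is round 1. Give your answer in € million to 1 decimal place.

€1,220.3 million

Round 1 adds ΔG = €400 million; each later round is MPC = 0.75 times the previous.
After 5 rounds: 400 + 300 + 225 + 168.75 + 126.5625 = ΔG·(1 − c^5)/(1 − c) = 400 × (1 − 0.2373046875)/0.25 ≈ €1,220.3 million.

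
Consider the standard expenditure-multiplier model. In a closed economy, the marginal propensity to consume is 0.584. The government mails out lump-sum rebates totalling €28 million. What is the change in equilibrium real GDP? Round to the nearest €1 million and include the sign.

A lump-sum tax change of −€28 million shifts disposable income by +€28 million; first-round consumption changes by −c × ΔT = −0.584 × (−€28 million) = +€16.352 million.
Expenditure multiplier = 1/(1 − MPC) = 1/(1 − 0.584) = 1/0.416 ≈ 2.404.
The tax multiplier is −c × k ≈ −1.404, so ΔY = k × (−c·ΔT) = (+€16.352 million) / 0.416 ≈ +€39 million.

+€39 million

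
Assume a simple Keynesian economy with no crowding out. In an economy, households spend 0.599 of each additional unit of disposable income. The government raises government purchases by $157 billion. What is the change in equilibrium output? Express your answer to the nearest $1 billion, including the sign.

Expenditure multiplier = 1/(1 − MPC) = 1/(1 − 0.599) = 1/0.401 ≈ 2.494.
ΔY = k × ΔG = (+$157 billion) / 0.401 ≈ +$392 billion.

+$392 billion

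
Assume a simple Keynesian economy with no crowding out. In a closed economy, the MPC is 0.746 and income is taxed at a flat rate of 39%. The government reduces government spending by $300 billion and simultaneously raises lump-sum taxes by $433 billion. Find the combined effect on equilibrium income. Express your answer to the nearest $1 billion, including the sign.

Expenditure multiplier = 1/(1 − c(1−t)) = 1/(1 − 0.746×0.61) = 1/0.54494 ≈ 1.835.
ΔG contributes k·ΔG = (−$300 billion) / 0.54494 ≈ −$550.5 billion.
ΔT of +$433 billion changes first-round spending by −c·ΔT = −$323.018 billion, contributing k·(−c·ΔT) = (−$323.018 billion) / 0.54494 ≈ −$592.8 billion.
Net ΔY = k(ΔG − c·ΔT) = (−$623.018 billion) / 0.54494 ≈ −$1,143 billion.

−$1,143 billion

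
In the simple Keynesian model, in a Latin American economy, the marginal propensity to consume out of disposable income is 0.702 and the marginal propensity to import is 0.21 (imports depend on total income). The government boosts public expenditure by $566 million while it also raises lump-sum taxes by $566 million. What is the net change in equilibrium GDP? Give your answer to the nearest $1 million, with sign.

Expenditure multiplier = 1/(1 − c + m) = 1/(1 − 0.702 + 0.21) = 1/0.508 ≈ 1.969.
ΔG contributes k·ΔG = (+$566 million) / 0.508 ≈ +$1,114.2 million.
ΔT of +$566 million changes first-round spending by −c·ΔT = −$397.332 million, contributing k·(−c·ΔT) = (−$397.332 million) / 0.508 ≈ −$782.1 million.
Net ΔY = k(ΔG − c·ΔT) = (+$168.668 million) / 0.508 ≈ +$332 million.

+$332 million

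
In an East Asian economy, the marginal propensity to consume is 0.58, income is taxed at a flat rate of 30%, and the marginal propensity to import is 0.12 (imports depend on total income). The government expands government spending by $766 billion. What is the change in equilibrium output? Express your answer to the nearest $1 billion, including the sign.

Spending multiplier = 1/(1 − c(1−t) + m) = 1/(1 − 0.58×0.7 + 0.12) = 1/0.714 ≈ 1.401.
ΔY = k × ΔG = (+$766 billion) / 0.714 ≈ +$1,073 billion.

+$1,073 billion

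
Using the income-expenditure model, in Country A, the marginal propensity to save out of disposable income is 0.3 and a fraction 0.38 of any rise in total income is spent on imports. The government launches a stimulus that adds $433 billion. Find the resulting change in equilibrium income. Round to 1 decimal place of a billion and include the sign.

MPC = 1 − MPS = 1 − 0.3 = 0.7.
Spending multiplier = 1/(1 − c + m) = 1/(1 − 0.7 + 0.38) = 1/0.68 ≈ 1.471.
ΔY = k × ΔG = (+$433 billion) / 0.68 ≈ +$636.8 billion.

+$636.8 billion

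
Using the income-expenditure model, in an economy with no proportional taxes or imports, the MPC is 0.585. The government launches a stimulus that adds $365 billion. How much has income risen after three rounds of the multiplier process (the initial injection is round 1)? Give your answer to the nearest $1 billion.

$703 billion

Round 1 adds ΔG = $365 billion; each later round is MPC = 0.585 times the previous.
After 3 rounds: 365 + 213.525 + 124.912125 = ΔG·(1 − c^3)/(1 − c) = 365 × (1 − 0.200201625)/0.415 ≈ $703 billion.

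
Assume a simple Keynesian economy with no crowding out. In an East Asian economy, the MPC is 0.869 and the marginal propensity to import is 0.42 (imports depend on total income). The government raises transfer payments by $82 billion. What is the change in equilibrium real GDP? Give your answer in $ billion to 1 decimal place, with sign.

+$129.3 billion

The transfer change shifts disposable income by +$82 billion, so first-round consumption changes by c·ΔTR = 0.869 × (+$82 billion) = +$71.258 billion.
Expenditure multiplier = 1/(1 − c + m) = 1/(1 − 0.869 + 0.42) = 1/0.551 ≈ 1.815.
The transfer multiplier is c × k ≈ 1.577, so ΔY = k × (c·ΔTR) = (+$71.258 billion) / 0.551 ≈ +$129.3 billion.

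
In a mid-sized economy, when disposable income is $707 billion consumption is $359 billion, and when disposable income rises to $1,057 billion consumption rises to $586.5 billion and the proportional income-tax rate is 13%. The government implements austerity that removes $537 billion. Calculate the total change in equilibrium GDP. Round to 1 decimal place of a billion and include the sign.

MPC = ΔC/ΔYd = (586.5 − 359)/(1,057 − 707) = 227.5/350 = 0.65.
Expenditure multiplier = 1/(1 − c(1−t)) = 1/(1 − 0.65×0.87) = 1/0.4345 ≈ 2.301.
ΔY = k × ΔG = (−$537 billion) / 0.4345 ≈ −$1,235.9 billion.

−$1,235.9 billion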